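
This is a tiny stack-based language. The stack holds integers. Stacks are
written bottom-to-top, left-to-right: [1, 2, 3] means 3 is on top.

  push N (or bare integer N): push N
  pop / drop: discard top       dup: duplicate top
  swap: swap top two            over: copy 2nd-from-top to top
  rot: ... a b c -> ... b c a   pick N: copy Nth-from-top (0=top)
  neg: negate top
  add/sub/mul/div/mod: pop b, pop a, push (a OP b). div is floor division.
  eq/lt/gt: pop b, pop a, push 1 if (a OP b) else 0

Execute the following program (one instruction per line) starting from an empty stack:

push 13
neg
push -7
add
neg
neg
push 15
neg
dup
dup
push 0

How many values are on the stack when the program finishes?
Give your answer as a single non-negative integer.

Answer: 5

Derivation:
After 'push 13': stack = [13] (depth 1)
After 'neg': stack = [-13] (depth 1)
After 'push -7': stack = [-13, -7] (depth 2)
After 'add': stack = [-20] (depth 1)
After 'neg': stack = [20] (depth 1)
After 'neg': stack = [-20] (depth 1)
After 'push 15': stack = [-20, 15] (depth 2)
After 'neg': stack = [-20, -15] (depth 2)
After 'dup': stack = [-20, -15, -15] (depth 3)
After 'dup': stack = [-20, -15, -15, -15] (depth 4)
After 'push 0': stack = [-20, -15, -15, -15, 0] (depth 5)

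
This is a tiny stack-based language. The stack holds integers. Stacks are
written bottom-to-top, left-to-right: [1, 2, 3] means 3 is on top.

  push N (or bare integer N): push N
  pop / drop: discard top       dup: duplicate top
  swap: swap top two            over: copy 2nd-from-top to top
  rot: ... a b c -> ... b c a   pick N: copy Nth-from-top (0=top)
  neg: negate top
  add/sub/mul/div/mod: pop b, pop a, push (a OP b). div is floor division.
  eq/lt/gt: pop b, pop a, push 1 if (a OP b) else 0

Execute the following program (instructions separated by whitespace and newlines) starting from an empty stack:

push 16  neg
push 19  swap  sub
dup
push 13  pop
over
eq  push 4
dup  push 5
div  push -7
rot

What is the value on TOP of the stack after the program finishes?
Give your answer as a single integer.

Answer: 4

Derivation:
After 'push 16': [16]
After 'neg': [-16]
After 'push 19': [-16, 19]
After 'swap': [19, -16]
After 'sub': [35]
After 'dup': [35, 35]
After 'push 13': [35, 35, 13]
After 'pop': [35, 35]
After 'over': [35, 35, 35]
After 'eq': [35, 1]
After 'push 4': [35, 1, 4]
After 'dup': [35, 1, 4, 4]
After 'push 5': [35, 1, 4, 4, 5]
After 'div': [35, 1, 4, 0]
After 'push -7': [35, 1, 4, 0, -7]
After 'rot': [35, 1, 0, -7, 4]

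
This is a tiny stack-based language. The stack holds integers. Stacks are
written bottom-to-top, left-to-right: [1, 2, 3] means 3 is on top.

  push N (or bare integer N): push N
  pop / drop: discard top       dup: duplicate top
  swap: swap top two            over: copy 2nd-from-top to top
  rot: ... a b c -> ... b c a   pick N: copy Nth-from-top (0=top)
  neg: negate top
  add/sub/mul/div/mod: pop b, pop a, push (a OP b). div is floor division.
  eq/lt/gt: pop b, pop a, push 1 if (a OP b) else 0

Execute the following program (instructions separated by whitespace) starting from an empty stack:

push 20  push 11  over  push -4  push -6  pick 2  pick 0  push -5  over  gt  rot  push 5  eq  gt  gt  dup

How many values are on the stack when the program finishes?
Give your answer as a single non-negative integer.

Answer: 7

Derivation:
After 'push 20': stack = [20] (depth 1)
After 'push 11': stack = [20, 11] (depth 2)
After 'over': stack = [20, 11, 20] (depth 3)
After 'push -4': stack = [20, 11, 20, -4] (depth 4)
After 'push -6': stack = [20, 11, 20, -4, -6] (depth 5)
After 'pick 2': stack = [20, 11, 20, -4, -6, 20] (depth 6)
After 'pick 0': stack = [20, 11, 20, -4, -6, 20, 20] (depth 7)
After 'push -5': stack = [20, 11, 20, -4, -6, 20, 20, -5] (depth 8)
After 'over': stack = [20, 11, 20, -4, -6, 20, 20, -5, 20] (depth 9)
After 'gt': stack = [20, 11, 20, -4, -6, 20, 20, 0] (depth 8)
After 'rot': stack = [20, 11, 20, -4, -6, 20, 0, 20] (depth 8)
After 'push 5': stack = [20, 11, 20, -4, -6, 20, 0, 20, 5] (depth 9)
After 'eq': stack = [20, 11, 20, -4, -6, 20, 0, 0] (depth 8)
After 'gt': stack = [20, 11, 20, -4, -6, 20, 0] (depth 7)
After 'gt': stack = [20, 11, 20, -4, -6, 1] (depth 6)
After 'dup': stack = [20, 11, 20, -4, -6, 1, 1] (depth 7)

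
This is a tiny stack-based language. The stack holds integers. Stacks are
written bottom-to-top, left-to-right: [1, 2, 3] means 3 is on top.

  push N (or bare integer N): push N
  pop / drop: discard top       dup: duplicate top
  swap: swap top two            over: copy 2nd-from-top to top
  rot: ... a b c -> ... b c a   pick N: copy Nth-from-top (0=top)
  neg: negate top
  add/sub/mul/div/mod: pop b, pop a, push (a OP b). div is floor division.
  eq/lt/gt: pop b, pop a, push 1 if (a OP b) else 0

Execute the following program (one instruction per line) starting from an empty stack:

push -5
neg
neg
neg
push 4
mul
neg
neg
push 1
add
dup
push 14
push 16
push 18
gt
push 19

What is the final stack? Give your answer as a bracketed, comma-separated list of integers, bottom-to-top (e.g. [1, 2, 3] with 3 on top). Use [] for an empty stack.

Answer: [21, 21, 14, 0, 19]

Derivation:
After 'push -5': [-5]
After 'neg': [5]
After 'neg': [-5]
After 'neg': [5]
After 'push 4': [5, 4]
After 'mul': [20]
After 'neg': [-20]
After 'neg': [20]
After 'push 1': [20, 1]
After 'add': [21]
After 'dup': [21, 21]
After 'push 14': [21, 21, 14]
After 'push 16': [21, 21, 14, 16]
After 'push 18': [21, 21, 14, 16, 18]
After 'gt': [21, 21, 14, 0]
After 'push 19': [21, 21, 14, 0, 19]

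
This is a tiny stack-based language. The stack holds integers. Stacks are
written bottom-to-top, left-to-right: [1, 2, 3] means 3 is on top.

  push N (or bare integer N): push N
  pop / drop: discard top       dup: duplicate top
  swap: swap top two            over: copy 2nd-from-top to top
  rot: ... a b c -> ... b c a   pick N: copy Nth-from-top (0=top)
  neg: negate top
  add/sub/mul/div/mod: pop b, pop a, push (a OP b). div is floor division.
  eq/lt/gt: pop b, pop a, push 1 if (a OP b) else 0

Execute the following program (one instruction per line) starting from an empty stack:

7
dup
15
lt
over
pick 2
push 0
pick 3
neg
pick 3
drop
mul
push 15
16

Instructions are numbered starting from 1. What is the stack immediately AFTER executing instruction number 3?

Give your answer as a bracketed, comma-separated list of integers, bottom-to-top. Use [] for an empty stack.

Step 1 ('7'): [7]
Step 2 ('dup'): [7, 7]
Step 3 ('15'): [7, 7, 15]

Answer: [7, 7, 15]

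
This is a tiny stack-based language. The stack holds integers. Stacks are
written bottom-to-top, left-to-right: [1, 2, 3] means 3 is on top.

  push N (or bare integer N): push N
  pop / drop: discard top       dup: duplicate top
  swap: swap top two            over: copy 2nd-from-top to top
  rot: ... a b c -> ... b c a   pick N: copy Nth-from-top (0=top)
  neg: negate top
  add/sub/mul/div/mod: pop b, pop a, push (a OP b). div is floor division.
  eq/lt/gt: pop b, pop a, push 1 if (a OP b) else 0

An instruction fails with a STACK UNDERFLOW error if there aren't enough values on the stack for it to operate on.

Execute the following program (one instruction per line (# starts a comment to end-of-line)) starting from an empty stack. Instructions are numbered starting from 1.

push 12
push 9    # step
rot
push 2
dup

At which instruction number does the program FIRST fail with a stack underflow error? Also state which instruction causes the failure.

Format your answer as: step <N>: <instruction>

Step 1 ('push 12'): stack = [12], depth = 1
Step 2 ('push 9'): stack = [12, 9], depth = 2
Step 3 ('rot'): needs 3 value(s) but depth is 2 — STACK UNDERFLOW

Answer: step 3: rot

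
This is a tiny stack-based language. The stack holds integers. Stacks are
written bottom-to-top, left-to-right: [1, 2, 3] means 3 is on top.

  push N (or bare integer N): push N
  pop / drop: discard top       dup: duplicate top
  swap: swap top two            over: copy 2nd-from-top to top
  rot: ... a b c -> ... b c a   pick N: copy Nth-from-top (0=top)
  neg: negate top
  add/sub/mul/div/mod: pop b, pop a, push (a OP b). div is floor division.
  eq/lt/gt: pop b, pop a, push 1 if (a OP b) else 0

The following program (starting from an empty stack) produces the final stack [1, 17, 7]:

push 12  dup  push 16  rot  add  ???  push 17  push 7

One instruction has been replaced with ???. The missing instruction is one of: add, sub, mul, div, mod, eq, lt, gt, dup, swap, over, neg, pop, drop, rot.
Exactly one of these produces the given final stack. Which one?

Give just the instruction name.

Stack before ???: [12, 28]
Stack after ???:  [1]
The instruction that transforms [12, 28] -> [1] is: lt

Answer: lt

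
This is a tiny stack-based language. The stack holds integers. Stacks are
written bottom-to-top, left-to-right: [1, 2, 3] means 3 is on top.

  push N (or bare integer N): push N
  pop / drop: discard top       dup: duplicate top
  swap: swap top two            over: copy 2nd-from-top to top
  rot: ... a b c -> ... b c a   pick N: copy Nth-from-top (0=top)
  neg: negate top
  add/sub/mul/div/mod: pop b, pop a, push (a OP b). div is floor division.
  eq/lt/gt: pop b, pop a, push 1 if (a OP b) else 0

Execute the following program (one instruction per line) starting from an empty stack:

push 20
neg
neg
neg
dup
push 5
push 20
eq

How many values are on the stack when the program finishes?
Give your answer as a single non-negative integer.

Answer: 3

Derivation:
After 'push 20': stack = [20] (depth 1)
After 'neg': stack = [-20] (depth 1)
After 'neg': stack = [20] (depth 1)
After 'neg': stack = [-20] (depth 1)
After 'dup': stack = [-20, -20] (depth 2)
After 'push 5': stack = [-20, -20, 5] (depth 3)
After 'push 20': stack = [-20, -20, 5, 20] (depth 4)
After 'eq': stack = [-20, -20, 0] (depth 3)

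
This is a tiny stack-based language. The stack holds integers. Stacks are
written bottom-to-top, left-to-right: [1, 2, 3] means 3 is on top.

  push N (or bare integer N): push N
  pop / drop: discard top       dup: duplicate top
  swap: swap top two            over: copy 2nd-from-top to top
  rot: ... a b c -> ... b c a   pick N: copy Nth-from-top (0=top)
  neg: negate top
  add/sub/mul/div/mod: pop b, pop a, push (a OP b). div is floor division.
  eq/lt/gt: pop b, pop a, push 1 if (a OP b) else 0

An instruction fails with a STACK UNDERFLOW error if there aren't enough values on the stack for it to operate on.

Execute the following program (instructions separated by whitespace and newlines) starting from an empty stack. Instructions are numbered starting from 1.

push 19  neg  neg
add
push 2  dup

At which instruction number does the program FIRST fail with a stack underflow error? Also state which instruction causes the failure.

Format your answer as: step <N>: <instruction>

Answer: step 4: add

Derivation:
Step 1 ('push 19'): stack = [19], depth = 1
Step 2 ('neg'): stack = [-19], depth = 1
Step 3 ('neg'): stack = [19], depth = 1
Step 4 ('add'): needs 2 value(s) but depth is 1 — STACK UNDERFLOW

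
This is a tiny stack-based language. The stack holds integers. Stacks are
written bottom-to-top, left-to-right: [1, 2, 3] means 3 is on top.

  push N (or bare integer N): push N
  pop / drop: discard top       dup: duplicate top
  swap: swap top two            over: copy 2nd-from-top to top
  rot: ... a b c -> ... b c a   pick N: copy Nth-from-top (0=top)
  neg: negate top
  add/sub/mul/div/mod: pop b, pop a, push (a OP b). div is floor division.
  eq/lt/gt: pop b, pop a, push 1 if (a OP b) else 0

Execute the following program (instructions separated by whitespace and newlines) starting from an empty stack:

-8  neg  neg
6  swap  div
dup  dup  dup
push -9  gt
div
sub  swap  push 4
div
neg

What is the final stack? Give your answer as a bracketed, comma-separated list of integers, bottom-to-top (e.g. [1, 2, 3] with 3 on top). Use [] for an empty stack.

After 'push -8': [-8]
After 'neg': [8]
After 'neg': [-8]
After 'push 6': [-8, 6]
After 'swap': [6, -8]
After 'div': [-1]
After 'dup': [-1, -1]
After 'dup': [-1, -1, -1]
After 'dup': [-1, -1, -1, -1]
After 'push -9': [-1, -1, -1, -1, -9]
After 'gt': [-1, -1, -1, 1]
After 'div': [-1, -1, -1]
After 'sub': [-1, 0]
After 'swap': [0, -1]
After 'push 4': [0, -1, 4]
After 'div': [0, -1]
After 'neg': [0, 1]

Answer: [0, 1]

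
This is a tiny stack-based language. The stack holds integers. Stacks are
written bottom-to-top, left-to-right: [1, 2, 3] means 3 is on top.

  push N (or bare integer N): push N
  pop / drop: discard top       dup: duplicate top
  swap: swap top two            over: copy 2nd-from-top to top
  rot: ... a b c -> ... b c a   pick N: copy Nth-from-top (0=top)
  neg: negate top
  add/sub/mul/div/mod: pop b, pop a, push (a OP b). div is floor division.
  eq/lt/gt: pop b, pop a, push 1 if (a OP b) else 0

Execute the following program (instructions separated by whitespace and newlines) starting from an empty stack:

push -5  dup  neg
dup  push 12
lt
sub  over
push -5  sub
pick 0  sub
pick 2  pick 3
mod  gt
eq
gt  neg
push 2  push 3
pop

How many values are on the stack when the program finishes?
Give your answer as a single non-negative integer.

After 'push -5': stack = [-5] (depth 1)
After 'dup': stack = [-5, -5] (depth 2)
After 'neg': stack = [-5, 5] (depth 2)
After 'dup': stack = [-5, 5, 5] (depth 3)
After 'push 12': stack = [-5, 5, 5, 12] (depth 4)
After 'lt': stack = [-5, 5, 1] (depth 3)
After 'sub': stack = [-5, 4] (depth 2)
After 'over': stack = [-5, 4, -5] (depth 3)
After 'push -5': stack = [-5, 4, -5, -5] (depth 4)
After 'sub': stack = [-5, 4, 0] (depth 3)
  ...
After 'pick 2': stack = [-5, 4, 0, -5] (depth 4)
After 'pick 3': stack = [-5, 4, 0, -5, -5] (depth 5)
After 'mod': stack = [-5, 4, 0, 0] (depth 4)
After 'gt': stack = [-5, 4, 0] (depth 3)
After 'eq': stack = [-5, 0] (depth 2)
After 'gt': stack = [0] (depth 1)
After 'neg': stack = [0] (depth 1)
After 'push 2': stack = [0, 2] (depth 2)
After 'push 3': stack = [0, 2, 3] (depth 3)
After 'pop': stack = [0, 2] (depth 2)

Answer: 2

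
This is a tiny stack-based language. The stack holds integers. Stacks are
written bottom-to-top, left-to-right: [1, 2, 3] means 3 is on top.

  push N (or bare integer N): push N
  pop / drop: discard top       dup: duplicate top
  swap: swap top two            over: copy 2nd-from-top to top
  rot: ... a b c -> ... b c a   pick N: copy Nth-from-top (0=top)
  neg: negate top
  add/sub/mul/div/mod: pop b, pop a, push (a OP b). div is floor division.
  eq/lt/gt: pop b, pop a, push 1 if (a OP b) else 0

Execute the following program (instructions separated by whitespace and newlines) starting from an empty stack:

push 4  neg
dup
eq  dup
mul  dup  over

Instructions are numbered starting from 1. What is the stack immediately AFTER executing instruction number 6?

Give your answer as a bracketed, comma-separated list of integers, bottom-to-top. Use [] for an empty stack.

Step 1 ('push 4'): [4]
Step 2 ('neg'): [-4]
Step 3 ('dup'): [-4, -4]
Step 4 ('eq'): [1]
Step 5 ('dup'): [1, 1]
Step 6 ('mul'): [1]

Answer: [1]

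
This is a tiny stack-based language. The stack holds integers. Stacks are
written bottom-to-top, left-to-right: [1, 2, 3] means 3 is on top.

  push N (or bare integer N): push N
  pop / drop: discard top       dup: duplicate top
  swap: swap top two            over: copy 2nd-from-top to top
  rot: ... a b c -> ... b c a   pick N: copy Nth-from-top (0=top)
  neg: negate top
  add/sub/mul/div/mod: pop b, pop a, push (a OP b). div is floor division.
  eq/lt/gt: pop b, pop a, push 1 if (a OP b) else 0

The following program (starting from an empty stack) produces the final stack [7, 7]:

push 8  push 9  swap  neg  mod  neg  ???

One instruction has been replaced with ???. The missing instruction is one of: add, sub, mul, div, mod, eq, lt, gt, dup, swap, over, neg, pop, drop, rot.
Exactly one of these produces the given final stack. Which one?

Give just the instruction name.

Answer: dup

Derivation:
Stack before ???: [7]
Stack after ???:  [7, 7]
The instruction that transforms [7] -> [7, 7] is: dup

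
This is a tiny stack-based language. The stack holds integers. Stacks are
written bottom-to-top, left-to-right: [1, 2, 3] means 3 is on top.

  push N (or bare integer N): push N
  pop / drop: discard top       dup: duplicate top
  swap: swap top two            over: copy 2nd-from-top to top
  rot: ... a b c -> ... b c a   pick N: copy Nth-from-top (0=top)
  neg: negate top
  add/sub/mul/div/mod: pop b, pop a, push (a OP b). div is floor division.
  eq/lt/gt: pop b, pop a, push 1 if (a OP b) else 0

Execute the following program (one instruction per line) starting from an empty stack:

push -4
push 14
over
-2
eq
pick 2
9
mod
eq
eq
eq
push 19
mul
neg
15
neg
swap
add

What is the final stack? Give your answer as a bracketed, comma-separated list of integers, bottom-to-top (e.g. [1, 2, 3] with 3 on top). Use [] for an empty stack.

Answer: [-15]

Derivation:
After 'push -4': [-4]
After 'push 14': [-4, 14]
After 'over': [-4, 14, -4]
After 'push -2': [-4, 14, -4, -2]
After 'eq': [-4, 14, 0]
After 'pick 2': [-4, 14, 0, -4]
After 'push 9': [-4, 14, 0, -4, 9]
After 'mod': [-4, 14, 0, 5]
After 'eq': [-4, 14, 0]
After 'eq': [-4, 0]
After 'eq': [0]
After 'push 19': [0, 19]
After 'mul': [0]
After 'neg': [0]
After 'push 15': [0, 15]
After 'neg': [0, -15]
After 'swap': [-15, 0]
After 'add': [-15]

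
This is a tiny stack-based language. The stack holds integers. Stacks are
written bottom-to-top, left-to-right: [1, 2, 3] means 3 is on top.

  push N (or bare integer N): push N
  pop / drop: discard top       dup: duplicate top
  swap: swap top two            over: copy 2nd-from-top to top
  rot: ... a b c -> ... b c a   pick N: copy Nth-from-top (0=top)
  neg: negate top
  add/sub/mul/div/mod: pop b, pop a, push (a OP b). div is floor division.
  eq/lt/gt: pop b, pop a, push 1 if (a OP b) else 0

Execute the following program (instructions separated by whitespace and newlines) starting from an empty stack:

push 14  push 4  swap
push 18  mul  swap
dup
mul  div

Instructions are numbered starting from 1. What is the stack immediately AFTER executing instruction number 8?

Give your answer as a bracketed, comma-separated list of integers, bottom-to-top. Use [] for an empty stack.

Answer: [252, 16]

Derivation:
Step 1 ('push 14'): [14]
Step 2 ('push 4'): [14, 4]
Step 3 ('swap'): [4, 14]
Step 4 ('push 18'): [4, 14, 18]
Step 5 ('mul'): [4, 252]
Step 6 ('swap'): [252, 4]
Step 7 ('dup'): [252, 4, 4]
Step 8 ('mul'): [252, 16]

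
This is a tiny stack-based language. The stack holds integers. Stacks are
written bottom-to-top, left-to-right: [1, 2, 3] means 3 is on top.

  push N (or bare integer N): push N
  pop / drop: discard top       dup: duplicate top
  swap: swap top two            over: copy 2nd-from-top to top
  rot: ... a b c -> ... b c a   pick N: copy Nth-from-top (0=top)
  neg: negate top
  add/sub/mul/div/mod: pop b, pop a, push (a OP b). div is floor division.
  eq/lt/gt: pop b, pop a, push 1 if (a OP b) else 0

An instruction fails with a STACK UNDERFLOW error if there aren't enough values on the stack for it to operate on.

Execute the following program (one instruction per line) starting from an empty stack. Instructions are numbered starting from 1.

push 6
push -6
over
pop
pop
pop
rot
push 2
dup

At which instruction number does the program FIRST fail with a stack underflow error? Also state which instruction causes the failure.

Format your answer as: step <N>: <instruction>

Answer: step 7: rot

Derivation:
Step 1 ('push 6'): stack = [6], depth = 1
Step 2 ('push -6'): stack = [6, -6], depth = 2
Step 3 ('over'): stack = [6, -6, 6], depth = 3
Step 4 ('pop'): stack = [6, -6], depth = 2
Step 5 ('pop'): stack = [6], depth = 1
Step 6 ('pop'): stack = [], depth = 0
Step 7 ('rot'): needs 3 value(s) but depth is 0 — STACK UNDERFLOW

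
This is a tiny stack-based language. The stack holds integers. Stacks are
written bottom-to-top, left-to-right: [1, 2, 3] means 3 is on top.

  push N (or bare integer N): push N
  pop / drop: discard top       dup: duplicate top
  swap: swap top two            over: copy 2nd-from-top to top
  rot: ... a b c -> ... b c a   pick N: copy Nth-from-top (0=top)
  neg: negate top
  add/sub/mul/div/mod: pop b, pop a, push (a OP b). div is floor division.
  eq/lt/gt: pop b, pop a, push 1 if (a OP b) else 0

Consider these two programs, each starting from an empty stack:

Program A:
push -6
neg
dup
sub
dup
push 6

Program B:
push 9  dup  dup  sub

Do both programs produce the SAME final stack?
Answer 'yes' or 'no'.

Program A trace:
  After 'push -6': [-6]
  After 'neg': [6]
  After 'dup': [6, 6]
  After 'sub': [0]
  After 'dup': [0, 0]
  After 'push 6': [0, 0, 6]
Program A final stack: [0, 0, 6]

Program B trace:
  After 'push 9': [9]
  After 'dup': [9, 9]
  After 'dup': [9, 9, 9]
  After 'sub': [9, 0]
Program B final stack: [9, 0]
Same: no

Answer: no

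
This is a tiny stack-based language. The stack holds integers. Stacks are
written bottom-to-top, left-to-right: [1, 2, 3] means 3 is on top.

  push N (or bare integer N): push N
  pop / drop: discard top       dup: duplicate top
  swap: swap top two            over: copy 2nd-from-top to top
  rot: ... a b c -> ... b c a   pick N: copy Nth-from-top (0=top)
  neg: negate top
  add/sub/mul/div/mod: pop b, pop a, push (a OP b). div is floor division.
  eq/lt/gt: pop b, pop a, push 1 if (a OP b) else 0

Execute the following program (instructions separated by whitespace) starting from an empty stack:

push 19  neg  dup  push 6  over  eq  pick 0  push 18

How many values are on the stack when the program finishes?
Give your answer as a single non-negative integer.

After 'push 19': stack = [19] (depth 1)
After 'neg': stack = [-19] (depth 1)
After 'dup': stack = [-19, -19] (depth 2)
After 'push 6': stack = [-19, -19, 6] (depth 3)
After 'over': stack = [-19, -19, 6, -19] (depth 4)
After 'eq': stack = [-19, -19, 0] (depth 3)
After 'pick 0': stack = [-19, -19, 0, 0] (depth 4)
After 'push 18': stack = [-19, -19, 0, 0, 18] (depth 5)

Answer: 5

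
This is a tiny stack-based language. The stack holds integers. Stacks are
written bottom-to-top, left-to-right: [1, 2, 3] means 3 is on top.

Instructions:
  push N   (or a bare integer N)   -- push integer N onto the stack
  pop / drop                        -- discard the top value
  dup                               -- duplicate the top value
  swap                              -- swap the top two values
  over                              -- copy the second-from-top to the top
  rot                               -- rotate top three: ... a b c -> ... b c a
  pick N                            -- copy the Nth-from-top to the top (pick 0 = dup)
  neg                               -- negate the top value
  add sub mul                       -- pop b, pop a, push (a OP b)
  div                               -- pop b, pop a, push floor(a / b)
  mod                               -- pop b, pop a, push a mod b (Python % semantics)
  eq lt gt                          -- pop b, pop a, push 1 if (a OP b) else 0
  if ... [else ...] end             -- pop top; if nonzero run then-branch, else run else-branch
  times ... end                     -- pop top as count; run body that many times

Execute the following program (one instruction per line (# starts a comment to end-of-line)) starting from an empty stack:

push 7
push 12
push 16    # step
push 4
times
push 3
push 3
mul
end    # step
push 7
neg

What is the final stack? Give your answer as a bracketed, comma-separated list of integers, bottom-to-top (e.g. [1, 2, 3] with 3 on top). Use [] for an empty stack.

After 'push 7': [7]
After 'push 12': [7, 12]
After 'push 16': [7, 12, 16]
After 'push 4': [7, 12, 16, 4]
After 'times': [7, 12, 16]
After 'push 3': [7, 12, 16, 3]
After 'push 3': [7, 12, 16, 3, 3]
After 'mul': [7, 12, 16, 9]
After 'push 3': [7, 12, 16, 9, 3]
After 'push 3': [7, 12, 16, 9, 3, 3]
After 'mul': [7, 12, 16, 9, 9]
After 'push 3': [7, 12, 16, 9, 9, 3]
After 'push 3': [7, 12, 16, 9, 9, 3, 3]
After 'mul': [7, 12, 16, 9, 9, 9]
After 'push 3': [7, 12, 16, 9, 9, 9, 3]
After 'push 3': [7, 12, 16, 9, 9, 9, 3, 3]
After 'mul': [7, 12, 16, 9, 9, 9, 9]
After 'push 7': [7, 12, 16, 9, 9, 9, 9, 7]
After 'neg': [7, 12, 16, 9, 9, 9, 9, -7]

Answer: [7, 12, 16, 9, 9, 9, 9, -7]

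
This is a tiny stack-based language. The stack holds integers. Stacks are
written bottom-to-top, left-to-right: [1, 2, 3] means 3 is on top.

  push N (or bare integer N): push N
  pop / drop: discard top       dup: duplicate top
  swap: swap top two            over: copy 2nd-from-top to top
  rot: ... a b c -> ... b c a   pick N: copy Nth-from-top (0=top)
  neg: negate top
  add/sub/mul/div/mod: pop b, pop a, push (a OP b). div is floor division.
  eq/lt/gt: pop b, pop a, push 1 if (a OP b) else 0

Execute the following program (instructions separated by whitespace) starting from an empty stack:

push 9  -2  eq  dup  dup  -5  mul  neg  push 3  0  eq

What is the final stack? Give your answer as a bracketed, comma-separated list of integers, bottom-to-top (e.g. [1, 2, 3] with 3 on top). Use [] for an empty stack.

After 'push 9': [9]
After 'push -2': [9, -2]
After 'eq': [0]
After 'dup': [0, 0]
After 'dup': [0, 0, 0]
After 'push -5': [0, 0, 0, -5]
After 'mul': [0, 0, 0]
After 'neg': [0, 0, 0]
After 'push 3': [0, 0, 0, 3]
After 'push 0': [0, 0, 0, 3, 0]
After 'eq': [0, 0, 0, 0]

Answer: [0, 0, 0, 0]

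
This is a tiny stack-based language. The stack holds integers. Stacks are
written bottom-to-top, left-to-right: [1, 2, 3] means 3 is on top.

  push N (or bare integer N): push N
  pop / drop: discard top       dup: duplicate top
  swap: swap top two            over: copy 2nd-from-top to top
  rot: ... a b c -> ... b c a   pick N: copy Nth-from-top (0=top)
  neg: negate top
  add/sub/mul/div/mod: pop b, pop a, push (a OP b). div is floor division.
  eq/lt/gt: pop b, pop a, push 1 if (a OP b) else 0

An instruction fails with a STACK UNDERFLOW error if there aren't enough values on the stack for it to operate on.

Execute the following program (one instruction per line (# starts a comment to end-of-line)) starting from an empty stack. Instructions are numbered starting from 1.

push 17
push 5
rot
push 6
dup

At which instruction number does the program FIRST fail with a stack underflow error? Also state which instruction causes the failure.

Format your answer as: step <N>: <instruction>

Answer: step 3: rot

Derivation:
Step 1 ('push 17'): stack = [17], depth = 1
Step 2 ('push 5'): stack = [17, 5], depth = 2
Step 3 ('rot'): needs 3 value(s) but depth is 2 — STACK UNDERFLOW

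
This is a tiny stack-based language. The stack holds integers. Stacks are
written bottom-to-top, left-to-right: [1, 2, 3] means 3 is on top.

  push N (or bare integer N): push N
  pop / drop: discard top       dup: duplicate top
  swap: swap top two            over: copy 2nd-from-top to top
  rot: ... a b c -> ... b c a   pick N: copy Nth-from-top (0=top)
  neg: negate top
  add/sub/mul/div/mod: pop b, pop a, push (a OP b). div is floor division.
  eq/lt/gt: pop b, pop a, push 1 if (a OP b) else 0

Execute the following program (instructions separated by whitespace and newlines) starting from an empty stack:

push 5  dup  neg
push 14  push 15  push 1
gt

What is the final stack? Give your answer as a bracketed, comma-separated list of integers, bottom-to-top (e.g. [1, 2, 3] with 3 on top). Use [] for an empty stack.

Answer: [5, -5, 14, 1]

Derivation:
After 'push 5': [5]
After 'dup': [5, 5]
After 'neg': [5, -5]
After 'push 14': [5, -5, 14]
After 'push 15': [5, -5, 14, 15]
After 'push 1': [5, -5, 14, 15, 1]
After 'gt': [5, -5, 14, 1]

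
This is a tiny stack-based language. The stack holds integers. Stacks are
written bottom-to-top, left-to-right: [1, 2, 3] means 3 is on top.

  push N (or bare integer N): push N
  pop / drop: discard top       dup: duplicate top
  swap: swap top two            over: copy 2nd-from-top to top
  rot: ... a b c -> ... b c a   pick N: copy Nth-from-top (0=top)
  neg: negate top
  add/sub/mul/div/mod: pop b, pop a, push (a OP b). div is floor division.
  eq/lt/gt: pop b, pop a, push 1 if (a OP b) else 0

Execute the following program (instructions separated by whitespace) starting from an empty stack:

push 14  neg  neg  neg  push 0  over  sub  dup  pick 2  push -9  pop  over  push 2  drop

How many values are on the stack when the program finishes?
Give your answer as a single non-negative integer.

After 'push 14': stack = [14] (depth 1)
After 'neg': stack = [-14] (depth 1)
After 'neg': stack = [14] (depth 1)
After 'neg': stack = [-14] (depth 1)
After 'push 0': stack = [-14, 0] (depth 2)
After 'over': stack = [-14, 0, -14] (depth 3)
After 'sub': stack = [-14, 14] (depth 2)
After 'dup': stack = [-14, 14, 14] (depth 3)
After 'pick 2': stack = [-14, 14, 14, -14] (depth 4)
After 'push -9': stack = [-14, 14, 14, -14, -9] (depth 5)
After 'pop': stack = [-14, 14, 14, -14] (depth 4)
After 'over': stack = [-14, 14, 14, -14, 14] (depth 5)
After 'push 2': stack = [-14, 14, 14, -14, 14, 2] (depth 6)
After 'drop': stack = [-14, 14, 14, -14, 14] (depth 5)

Answer: 5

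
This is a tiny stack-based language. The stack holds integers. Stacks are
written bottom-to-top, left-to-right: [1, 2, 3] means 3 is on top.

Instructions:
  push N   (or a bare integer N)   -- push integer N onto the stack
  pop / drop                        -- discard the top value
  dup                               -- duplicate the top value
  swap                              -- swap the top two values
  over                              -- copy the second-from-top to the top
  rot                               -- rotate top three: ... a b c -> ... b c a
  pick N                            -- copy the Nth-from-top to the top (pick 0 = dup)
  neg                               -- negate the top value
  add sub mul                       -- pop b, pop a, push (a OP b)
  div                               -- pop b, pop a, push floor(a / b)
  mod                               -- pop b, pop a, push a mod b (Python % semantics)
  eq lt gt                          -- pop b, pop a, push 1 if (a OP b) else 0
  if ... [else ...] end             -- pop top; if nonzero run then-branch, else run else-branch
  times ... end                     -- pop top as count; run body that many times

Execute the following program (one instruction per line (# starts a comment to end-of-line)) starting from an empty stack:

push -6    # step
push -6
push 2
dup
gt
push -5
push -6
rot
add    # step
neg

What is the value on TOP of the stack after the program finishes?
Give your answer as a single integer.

Answer: 6

Derivation:
After 'push -6': [-6]
After 'push -6': [-6, -6]
After 'push 2': [-6, -6, 2]
After 'dup': [-6, -6, 2, 2]
After 'gt': [-6, -6, 0]
After 'push -5': [-6, -6, 0, -5]
After 'push -6': [-6, -6, 0, -5, -6]
After 'rot': [-6, -6, -5, -6, 0]
After 'add': [-6, -6, -5, -6]
After 'neg': [-6, -6, -5, 6]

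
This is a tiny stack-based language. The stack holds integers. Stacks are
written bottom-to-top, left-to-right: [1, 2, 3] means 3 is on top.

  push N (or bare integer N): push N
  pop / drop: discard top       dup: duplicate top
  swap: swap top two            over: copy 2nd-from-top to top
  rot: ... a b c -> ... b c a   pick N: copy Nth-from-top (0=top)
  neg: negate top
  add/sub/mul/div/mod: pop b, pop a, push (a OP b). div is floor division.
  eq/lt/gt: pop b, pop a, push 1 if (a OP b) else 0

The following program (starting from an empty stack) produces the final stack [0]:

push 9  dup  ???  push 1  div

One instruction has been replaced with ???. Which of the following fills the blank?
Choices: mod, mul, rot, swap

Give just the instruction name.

Stack before ???: [9, 9]
Stack after ???:  [0]
Checking each choice:
  mod: MATCH
  mul: produces [81]
  rot: stack underflow (need 3, have 2)
  swap: produces [9, 9]


Answer: mod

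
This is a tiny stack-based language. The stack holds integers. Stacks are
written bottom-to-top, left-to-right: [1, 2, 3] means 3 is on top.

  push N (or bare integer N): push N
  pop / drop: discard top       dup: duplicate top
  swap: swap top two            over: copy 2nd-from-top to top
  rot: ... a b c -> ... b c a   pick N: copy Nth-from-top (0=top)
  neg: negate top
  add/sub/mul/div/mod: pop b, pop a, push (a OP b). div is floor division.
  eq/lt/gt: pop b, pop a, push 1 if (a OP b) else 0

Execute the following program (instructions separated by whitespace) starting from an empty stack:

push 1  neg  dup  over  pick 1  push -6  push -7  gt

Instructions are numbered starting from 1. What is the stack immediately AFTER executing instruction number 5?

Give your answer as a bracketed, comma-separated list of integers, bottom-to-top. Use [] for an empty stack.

Step 1 ('push 1'): [1]
Step 2 ('neg'): [-1]
Step 3 ('dup'): [-1, -1]
Step 4 ('over'): [-1, -1, -1]
Step 5 ('pick 1'): [-1, -1, -1, -1]

Answer: [-1, -1, -1, -1]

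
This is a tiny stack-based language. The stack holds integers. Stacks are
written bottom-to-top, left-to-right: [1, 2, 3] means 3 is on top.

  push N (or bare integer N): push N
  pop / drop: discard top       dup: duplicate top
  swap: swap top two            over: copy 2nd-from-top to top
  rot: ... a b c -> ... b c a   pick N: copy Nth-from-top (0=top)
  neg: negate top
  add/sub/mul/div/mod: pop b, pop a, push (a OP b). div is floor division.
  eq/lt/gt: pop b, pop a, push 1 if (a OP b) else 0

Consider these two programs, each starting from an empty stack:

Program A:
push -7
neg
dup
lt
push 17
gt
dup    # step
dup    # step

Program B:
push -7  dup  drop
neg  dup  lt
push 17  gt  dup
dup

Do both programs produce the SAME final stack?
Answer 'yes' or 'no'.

Program A trace:
  After 'push -7': [-7]
  After 'neg': [7]
  After 'dup': [7, 7]
  After 'lt': [0]
  After 'push 17': [0, 17]
  After 'gt': [0]
  After 'dup': [0, 0]
  After 'dup': [0, 0, 0]
Program A final stack: [0, 0, 0]

Program B trace:
  After 'push -7': [-7]
  After 'dup': [-7, -7]
  After 'drop': [-7]
  After 'neg': [7]
  After 'dup': [7, 7]
  After 'lt': [0]
  After 'push 17': [0, 17]
  After 'gt': [0]
  After 'dup': [0, 0]
  After 'dup': [0, 0, 0]
Program B final stack: [0, 0, 0]
Same: yes

Answer: yes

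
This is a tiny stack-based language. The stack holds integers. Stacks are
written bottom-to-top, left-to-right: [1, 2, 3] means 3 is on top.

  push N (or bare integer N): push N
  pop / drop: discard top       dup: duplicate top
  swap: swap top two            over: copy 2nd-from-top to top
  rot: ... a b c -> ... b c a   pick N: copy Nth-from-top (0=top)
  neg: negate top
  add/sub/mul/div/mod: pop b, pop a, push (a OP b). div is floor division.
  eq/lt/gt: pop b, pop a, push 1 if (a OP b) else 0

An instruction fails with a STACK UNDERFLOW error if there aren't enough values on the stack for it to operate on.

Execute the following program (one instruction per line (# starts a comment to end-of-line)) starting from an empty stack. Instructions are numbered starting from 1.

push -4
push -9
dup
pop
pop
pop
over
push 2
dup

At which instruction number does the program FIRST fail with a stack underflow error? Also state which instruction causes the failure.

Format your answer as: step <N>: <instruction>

Step 1 ('push -4'): stack = [-4], depth = 1
Step 2 ('push -9'): stack = [-4, -9], depth = 2
Step 3 ('dup'): stack = [-4, -9, -9], depth = 3
Step 4 ('pop'): stack = [-4, -9], depth = 2
Step 5 ('pop'): stack = [-4], depth = 1
Step 6 ('pop'): stack = [], depth = 0
Step 7 ('over'): needs 2 value(s) but depth is 0 — STACK UNDERFLOW

Answer: step 7: over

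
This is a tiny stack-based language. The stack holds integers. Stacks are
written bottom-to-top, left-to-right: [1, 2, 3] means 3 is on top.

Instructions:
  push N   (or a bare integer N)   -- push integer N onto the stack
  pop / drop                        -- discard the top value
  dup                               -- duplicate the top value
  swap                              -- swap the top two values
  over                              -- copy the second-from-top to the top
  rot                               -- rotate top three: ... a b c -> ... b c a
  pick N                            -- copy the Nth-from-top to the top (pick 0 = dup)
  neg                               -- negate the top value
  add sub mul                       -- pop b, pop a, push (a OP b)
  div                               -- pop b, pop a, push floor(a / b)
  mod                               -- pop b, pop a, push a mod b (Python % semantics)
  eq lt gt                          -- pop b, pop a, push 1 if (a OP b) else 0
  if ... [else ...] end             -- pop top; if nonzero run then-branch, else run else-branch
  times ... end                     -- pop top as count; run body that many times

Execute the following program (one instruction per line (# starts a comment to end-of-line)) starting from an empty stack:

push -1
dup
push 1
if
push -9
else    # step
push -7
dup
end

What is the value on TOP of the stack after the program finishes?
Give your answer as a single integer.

Answer: -9

Derivation:
After 'push -1': [-1]
After 'dup': [-1, -1]
After 'push 1': [-1, -1, 1]
After 'if': [-1, -1]
After 'push -9': [-1, -1, -9]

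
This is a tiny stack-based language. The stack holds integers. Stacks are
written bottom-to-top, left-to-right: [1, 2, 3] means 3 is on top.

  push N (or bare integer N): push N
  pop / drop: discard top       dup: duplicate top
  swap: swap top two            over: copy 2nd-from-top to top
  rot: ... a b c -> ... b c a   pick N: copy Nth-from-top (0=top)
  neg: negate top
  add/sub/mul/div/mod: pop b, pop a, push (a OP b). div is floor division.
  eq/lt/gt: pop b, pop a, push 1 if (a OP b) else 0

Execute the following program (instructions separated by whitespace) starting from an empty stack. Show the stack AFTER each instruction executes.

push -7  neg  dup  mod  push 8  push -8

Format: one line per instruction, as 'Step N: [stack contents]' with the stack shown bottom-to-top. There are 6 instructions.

Step 1: [-7]
Step 2: [7]
Step 3: [7, 7]
Step 4: [0]
Step 5: [0, 8]
Step 6: [0, 8, -8]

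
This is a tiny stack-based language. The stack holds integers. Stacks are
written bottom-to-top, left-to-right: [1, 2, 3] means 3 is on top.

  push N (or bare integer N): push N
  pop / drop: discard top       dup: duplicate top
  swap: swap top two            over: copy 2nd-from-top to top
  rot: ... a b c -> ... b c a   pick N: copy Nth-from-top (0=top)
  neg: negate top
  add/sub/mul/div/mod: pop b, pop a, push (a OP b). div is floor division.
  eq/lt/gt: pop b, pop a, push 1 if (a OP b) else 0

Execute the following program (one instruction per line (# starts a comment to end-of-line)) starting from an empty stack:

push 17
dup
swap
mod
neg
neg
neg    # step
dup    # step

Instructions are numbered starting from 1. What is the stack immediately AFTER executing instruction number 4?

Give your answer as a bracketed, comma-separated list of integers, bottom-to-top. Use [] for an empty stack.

Step 1 ('push 17'): [17]
Step 2 ('dup'): [17, 17]
Step 3 ('swap'): [17, 17]
Step 4 ('mod'): [0]

Answer: [0]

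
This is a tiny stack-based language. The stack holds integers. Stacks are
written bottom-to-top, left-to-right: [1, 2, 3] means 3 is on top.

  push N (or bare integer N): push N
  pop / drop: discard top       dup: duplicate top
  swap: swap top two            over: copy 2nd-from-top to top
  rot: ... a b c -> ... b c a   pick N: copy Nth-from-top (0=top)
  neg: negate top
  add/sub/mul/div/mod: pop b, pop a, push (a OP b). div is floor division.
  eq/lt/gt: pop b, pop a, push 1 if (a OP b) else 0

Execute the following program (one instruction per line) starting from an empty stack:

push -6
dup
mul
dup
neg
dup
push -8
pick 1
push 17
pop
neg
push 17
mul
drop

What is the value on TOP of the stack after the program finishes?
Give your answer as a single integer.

Answer: -8

Derivation:
After 'push -6': [-6]
After 'dup': [-6, -6]
After 'mul': [36]
After 'dup': [36, 36]
After 'neg': [36, -36]
After 'dup': [36, -36, -36]
After 'push -8': [36, -36, -36, -8]
After 'pick 1': [36, -36, -36, -8, -36]
After 'push 17': [36, -36, -36, -8, -36, 17]
After 'pop': [36, -36, -36, -8, -36]
After 'neg': [36, -36, -36, -8, 36]
After 'push 17': [36, -36, -36, -8, 36, 17]
After 'mul': [36, -36, -36, -8, 612]
After 'drop': [36, -36, -36, -8]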